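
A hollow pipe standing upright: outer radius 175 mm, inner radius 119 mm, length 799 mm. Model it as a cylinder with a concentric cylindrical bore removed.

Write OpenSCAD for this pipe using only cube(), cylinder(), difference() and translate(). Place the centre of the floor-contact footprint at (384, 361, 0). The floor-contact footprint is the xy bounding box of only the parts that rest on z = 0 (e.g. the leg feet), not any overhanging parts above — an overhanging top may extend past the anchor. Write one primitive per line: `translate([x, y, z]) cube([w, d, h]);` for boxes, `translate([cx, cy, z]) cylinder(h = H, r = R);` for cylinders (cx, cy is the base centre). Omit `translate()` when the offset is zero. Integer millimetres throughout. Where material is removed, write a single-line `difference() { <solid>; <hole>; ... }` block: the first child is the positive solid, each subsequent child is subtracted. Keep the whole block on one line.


difference() { translate([384, 361, 0]) cylinder(h = 799, r = 175); translate([384, 361, 0]) cylinder(h = 799, r = 119); }


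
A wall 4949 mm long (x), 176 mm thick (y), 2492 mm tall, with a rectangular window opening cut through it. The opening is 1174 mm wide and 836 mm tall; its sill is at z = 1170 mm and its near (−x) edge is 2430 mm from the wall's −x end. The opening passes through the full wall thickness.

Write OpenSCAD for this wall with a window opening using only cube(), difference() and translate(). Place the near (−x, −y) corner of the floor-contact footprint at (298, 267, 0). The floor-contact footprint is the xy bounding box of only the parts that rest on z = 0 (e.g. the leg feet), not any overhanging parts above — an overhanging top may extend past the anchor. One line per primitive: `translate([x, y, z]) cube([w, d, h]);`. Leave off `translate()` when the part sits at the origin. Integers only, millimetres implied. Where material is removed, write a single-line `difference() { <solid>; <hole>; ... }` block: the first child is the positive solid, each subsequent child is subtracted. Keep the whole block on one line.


difference() { translate([298, 267, 0]) cube([4949, 176, 2492]); translate([2728, 267, 1170]) cube([1174, 176, 836]); }


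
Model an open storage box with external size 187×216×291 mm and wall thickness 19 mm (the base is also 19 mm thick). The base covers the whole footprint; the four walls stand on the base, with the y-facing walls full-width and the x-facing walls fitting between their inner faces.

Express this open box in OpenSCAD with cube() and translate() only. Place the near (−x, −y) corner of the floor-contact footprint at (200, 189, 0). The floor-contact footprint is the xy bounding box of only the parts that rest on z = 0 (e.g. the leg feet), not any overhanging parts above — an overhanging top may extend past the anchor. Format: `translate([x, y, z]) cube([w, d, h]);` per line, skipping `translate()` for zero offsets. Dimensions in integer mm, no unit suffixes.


translate([200, 189, 0]) cube([187, 216, 19]);
translate([200, 189, 19]) cube([187, 19, 272]);
translate([200, 386, 19]) cube([187, 19, 272]);
translate([200, 208, 19]) cube([19, 178, 272]);
translate([368, 208, 19]) cube([19, 178, 272]);


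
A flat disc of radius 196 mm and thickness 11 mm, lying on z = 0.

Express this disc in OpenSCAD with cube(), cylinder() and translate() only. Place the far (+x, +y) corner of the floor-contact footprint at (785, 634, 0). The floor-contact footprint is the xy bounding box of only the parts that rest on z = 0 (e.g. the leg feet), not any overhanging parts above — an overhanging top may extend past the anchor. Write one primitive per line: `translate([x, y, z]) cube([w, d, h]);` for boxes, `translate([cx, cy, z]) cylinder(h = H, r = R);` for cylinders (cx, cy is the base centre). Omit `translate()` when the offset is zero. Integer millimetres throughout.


translate([589, 438, 0]) cylinder(h = 11, r = 196);


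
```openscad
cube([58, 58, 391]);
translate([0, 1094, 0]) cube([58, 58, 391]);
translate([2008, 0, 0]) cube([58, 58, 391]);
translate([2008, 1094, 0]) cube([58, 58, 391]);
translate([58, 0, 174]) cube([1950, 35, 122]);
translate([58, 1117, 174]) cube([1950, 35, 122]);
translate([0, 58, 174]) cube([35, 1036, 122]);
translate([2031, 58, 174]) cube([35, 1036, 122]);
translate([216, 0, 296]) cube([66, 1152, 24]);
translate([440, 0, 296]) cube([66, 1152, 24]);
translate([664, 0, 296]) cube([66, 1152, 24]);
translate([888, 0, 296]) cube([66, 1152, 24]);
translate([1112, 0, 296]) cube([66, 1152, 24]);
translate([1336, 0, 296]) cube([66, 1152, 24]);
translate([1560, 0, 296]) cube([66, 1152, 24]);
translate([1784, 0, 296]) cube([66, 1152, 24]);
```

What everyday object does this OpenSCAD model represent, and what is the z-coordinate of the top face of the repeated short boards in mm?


A bed frame. The slat-top height is 320 mm.

Four posts, four rails, and a row of slats — a bed frame. Slats sit on the rails at z = 174 + 122 = 296; with slat thickness 24, the top is 320 mm.


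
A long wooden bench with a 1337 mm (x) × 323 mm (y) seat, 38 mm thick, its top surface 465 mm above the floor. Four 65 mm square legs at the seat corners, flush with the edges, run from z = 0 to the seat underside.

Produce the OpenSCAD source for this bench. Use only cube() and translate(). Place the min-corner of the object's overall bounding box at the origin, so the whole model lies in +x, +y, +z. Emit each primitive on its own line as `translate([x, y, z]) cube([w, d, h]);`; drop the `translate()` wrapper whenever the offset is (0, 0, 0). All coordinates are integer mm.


translate([0, 0, 427]) cube([1337, 323, 38]);
cube([65, 65, 427]);
translate([0, 258, 0]) cube([65, 65, 427]);
translate([1272, 0, 0]) cube([65, 65, 427]);
translate([1272, 258, 0]) cube([65, 65, 427]);


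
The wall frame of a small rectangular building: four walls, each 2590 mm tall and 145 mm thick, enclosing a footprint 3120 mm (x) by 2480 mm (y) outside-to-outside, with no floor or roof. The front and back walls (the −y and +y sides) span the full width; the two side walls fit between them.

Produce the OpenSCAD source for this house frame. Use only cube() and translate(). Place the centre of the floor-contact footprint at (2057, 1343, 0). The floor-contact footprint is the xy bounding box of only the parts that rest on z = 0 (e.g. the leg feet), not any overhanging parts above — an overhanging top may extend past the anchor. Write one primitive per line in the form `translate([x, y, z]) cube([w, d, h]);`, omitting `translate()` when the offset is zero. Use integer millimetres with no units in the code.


translate([497, 103, 0]) cube([3120, 145, 2590]);
translate([497, 2438, 0]) cube([3120, 145, 2590]);
translate([497, 248, 0]) cube([145, 2190, 2590]);
translate([3472, 248, 0]) cube([145, 2190, 2590]);


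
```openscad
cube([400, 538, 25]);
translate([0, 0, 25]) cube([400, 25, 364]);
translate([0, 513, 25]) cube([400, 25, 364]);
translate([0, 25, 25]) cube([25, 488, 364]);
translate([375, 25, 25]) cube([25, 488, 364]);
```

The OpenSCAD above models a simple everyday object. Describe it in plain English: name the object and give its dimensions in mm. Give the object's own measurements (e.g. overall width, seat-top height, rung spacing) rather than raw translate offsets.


An open-topped rectangular box: outside dimensions 400×538×389 mm, with a uniform wall and base thickness of 25 mm. The base is a full 400×538 slab on the floor; four walls sit on top of the base. The front and back walls (the −y and +y sides) span the full width; the two side walls fit between them.


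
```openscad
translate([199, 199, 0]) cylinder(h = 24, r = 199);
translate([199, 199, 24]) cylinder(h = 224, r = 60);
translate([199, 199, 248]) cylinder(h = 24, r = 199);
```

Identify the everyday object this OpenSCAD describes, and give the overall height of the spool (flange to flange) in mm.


A spool. The overall height is 272 mm.

Three coaxial cylinders, large–small–large — a spool. Two 24 mm flanges and a 224 mm core give 24 + 224 + 24 = 272 mm.


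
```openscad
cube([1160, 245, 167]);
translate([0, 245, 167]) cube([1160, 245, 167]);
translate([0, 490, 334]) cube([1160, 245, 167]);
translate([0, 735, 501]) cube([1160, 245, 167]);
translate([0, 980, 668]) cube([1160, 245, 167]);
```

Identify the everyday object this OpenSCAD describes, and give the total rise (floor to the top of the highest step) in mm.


A staircase. The total rise is 835 mm.

5 identical blocks, each offset up and back from the previous — a staircase. Each step is 167 mm tall and there are 5 of them, so the total rise is 5 × 167 = 835 mm.


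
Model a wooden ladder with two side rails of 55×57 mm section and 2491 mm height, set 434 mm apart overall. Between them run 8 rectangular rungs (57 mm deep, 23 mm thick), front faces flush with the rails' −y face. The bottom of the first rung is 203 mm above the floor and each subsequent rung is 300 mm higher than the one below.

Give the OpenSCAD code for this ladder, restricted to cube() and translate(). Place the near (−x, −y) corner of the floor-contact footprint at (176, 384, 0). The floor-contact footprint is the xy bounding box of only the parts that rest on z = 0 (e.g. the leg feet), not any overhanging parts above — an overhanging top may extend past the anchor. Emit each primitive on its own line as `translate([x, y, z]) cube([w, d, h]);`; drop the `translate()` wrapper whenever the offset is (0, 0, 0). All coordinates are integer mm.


// rung span = 434 - 2*55 = 324
// rung[k] z = 203 + k*300
translate([176, 384, 0]) cube([55, 57, 2491]);
translate([555, 384, 0]) cube([55, 57, 2491]);
translate([231, 384, 203]) cube([324, 57, 23]);
translate([231, 384, 503]) cube([324, 57, 23]);
translate([231, 384, 803]) cube([324, 57, 23]);
translate([231, 384, 1103]) cube([324, 57, 23]);
translate([231, 384, 1403]) cube([324, 57, 23]);
translate([231, 384, 1703]) cube([324, 57, 23]);
translate([231, 384, 2003]) cube([324, 57, 23]);
translate([231, 384, 2303]) cube([324, 57, 23]);


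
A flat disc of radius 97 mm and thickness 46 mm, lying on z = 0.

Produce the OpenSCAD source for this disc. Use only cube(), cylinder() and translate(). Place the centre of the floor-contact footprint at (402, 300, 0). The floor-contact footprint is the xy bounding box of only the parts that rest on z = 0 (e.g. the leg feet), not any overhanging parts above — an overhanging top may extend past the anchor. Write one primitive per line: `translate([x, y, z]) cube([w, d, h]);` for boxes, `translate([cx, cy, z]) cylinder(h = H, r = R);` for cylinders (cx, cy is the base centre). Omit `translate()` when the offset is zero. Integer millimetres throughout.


translate([402, 300, 0]) cylinder(h = 46, r = 97);


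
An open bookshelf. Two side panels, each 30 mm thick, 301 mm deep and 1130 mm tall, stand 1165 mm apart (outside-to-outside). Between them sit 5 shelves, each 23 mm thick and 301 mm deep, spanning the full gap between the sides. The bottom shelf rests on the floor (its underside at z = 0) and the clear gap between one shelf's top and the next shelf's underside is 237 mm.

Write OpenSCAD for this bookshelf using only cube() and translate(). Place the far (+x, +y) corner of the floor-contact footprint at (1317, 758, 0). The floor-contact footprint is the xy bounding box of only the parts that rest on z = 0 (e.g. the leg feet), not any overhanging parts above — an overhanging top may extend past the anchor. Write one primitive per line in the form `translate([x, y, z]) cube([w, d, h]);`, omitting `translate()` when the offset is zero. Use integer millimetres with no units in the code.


translate([152, 457, 0]) cube([30, 301, 1130]);
translate([1287, 457, 0]) cube([30, 301, 1130]);
translate([182, 457, 0]) cube([1105, 301, 23]);
translate([182, 457, 260]) cube([1105, 301, 23]);
translate([182, 457, 520]) cube([1105, 301, 23]);
translate([182, 457, 780]) cube([1105, 301, 23]);
translate([182, 457, 1040]) cube([1105, 301, 23]);


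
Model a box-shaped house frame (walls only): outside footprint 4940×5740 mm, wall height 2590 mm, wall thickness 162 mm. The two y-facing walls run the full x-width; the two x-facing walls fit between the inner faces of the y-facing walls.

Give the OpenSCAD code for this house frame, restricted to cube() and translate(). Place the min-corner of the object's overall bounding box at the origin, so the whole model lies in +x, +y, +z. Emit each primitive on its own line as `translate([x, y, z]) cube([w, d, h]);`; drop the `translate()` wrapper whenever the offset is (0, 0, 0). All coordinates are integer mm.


cube([4940, 162, 2590]);
translate([0, 5578, 0]) cube([4940, 162, 2590]);
translate([0, 162, 0]) cube([162, 5416, 2590]);
translate([4778, 162, 0]) cube([162, 5416, 2590]);


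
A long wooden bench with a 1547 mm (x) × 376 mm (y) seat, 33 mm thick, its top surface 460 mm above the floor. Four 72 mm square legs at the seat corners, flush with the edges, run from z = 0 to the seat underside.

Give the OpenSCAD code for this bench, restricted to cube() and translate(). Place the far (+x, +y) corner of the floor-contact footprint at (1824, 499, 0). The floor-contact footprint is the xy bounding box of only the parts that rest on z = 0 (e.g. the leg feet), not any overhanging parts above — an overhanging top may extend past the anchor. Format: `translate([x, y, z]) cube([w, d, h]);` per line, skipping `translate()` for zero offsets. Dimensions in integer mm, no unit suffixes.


// leg_h = 460 − 33 = 427
translate([277, 123, 427]) cube([1547, 376, 33]);
translate([277, 123, 0]) cube([72, 72, 427]);
translate([277, 427, 0]) cube([72, 72, 427]);
translate([1752, 123, 0]) cube([72, 72, 427]);
translate([1752, 427, 0]) cube([72, 72, 427]);


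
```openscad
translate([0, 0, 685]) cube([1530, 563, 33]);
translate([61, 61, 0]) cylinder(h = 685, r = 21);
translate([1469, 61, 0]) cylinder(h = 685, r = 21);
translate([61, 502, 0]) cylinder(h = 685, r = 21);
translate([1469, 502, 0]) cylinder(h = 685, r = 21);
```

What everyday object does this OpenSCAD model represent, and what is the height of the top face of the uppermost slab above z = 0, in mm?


A table. The table height is 718 mm.

A 1530×563×33 slab sits at z = 685 on four Ø42 mm round legs — a table. The top surface is at 685 + 33 = 718 mm.


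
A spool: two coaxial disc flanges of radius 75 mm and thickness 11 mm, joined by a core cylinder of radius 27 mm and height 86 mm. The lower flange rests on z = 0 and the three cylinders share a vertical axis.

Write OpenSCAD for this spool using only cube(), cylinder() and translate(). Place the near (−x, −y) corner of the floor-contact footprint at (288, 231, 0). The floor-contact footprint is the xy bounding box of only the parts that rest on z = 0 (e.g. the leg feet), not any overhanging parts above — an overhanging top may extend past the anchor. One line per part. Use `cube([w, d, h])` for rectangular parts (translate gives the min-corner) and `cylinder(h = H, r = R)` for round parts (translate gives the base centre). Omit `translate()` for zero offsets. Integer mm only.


translate([363, 306, 0]) cylinder(h = 11, r = 75);
translate([363, 306, 11]) cylinder(h = 86, r = 27);
translate([363, 306, 97]) cylinder(h = 11, r = 75);


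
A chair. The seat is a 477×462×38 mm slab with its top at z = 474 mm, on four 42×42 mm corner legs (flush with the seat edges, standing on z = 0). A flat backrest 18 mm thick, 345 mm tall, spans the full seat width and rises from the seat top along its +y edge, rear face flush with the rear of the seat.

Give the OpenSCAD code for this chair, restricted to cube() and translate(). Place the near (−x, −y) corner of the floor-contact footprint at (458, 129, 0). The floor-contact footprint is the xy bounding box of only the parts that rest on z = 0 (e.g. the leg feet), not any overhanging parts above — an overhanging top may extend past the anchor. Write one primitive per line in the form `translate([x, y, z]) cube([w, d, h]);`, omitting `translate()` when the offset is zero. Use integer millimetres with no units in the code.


// leg_h = 474 - 38 = 436
translate([458, 129, 436]) cube([477, 462, 38]);
translate([458, 129, 0]) cube([42, 42, 436]);
translate([893, 129, 0]) cube([42, 42, 436]);
translate([458, 549, 0]) cube([42, 42, 436]);
translate([893, 549, 0]) cube([42, 42, 436]);
translate([458, 573, 474]) cube([477, 18, 345]);


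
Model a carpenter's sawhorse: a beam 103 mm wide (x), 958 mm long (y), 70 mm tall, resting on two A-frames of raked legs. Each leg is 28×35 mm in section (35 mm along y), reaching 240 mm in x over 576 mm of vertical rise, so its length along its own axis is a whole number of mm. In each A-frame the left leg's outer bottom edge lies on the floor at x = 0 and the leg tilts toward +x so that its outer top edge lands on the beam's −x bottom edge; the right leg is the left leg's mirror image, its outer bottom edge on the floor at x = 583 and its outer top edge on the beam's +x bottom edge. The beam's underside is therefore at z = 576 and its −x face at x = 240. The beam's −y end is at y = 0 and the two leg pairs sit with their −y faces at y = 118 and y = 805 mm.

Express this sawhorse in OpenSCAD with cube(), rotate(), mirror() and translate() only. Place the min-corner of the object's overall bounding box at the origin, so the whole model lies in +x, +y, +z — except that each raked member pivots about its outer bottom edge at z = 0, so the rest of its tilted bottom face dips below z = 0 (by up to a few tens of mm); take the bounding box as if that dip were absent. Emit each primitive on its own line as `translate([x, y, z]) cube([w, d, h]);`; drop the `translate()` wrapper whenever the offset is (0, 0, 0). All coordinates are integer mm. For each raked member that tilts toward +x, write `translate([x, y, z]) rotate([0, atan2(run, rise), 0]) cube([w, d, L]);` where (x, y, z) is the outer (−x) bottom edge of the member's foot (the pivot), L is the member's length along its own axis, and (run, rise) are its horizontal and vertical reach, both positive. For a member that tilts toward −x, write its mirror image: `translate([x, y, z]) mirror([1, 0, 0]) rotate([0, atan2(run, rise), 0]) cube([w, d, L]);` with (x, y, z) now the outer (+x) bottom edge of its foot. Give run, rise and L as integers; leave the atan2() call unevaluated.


translate([240, 0, 576]) cube([103, 958, 70]);
translate([0, 118, 0]) rotate([0, atan2(240, 576), 0]) cube([28, 35, 624]);
translate([583, 118, 0]) mirror([1, 0, 0]) rotate([0, atan2(240, 576), 0]) cube([28, 35, 624]);
translate([0, 805, 0]) rotate([0, atan2(240, 576), 0]) cube([28, 35, 624]);
translate([583, 805, 0]) mirror([1, 0, 0]) rotate([0, atan2(240, 576), 0]) cube([28, 35, 624]);


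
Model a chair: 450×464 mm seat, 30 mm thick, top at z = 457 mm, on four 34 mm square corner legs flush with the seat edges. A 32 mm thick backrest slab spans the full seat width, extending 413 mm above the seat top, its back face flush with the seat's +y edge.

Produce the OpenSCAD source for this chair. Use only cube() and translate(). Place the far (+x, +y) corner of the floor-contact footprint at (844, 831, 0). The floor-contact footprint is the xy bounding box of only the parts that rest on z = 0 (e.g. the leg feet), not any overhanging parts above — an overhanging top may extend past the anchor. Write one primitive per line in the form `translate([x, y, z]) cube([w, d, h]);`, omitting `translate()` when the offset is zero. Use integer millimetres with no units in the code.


translate([394, 367, 427]) cube([450, 464, 30]);
translate([394, 367, 0]) cube([34, 34, 427]);
translate([810, 367, 0]) cube([34, 34, 427]);
translate([394, 797, 0]) cube([34, 34, 427]);
translate([810, 797, 0]) cube([34, 34, 427]);
translate([394, 799, 457]) cube([450, 32, 413]);


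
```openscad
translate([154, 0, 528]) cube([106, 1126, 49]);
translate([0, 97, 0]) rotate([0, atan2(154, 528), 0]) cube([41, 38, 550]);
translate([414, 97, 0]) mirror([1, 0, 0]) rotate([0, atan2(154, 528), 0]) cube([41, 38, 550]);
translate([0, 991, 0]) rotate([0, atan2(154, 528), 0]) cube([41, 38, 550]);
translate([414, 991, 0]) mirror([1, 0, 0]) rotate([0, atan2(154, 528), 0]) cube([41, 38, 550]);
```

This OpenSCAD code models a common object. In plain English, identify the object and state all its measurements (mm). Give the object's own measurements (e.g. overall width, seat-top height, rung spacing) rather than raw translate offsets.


A sawhorse. A 106×1126×49 mm beam (x, y, z) sits on two A-frame leg pairs. Each pair is two raked legs of 41×38 mm section (38 mm along y) splaying symmetrically in x. Each leg rises 528 mm vertically over 154 mm of horizontal reach and is 550 mm long along its own axis. Every leg's outer bottom edge rests on the floor and its outer top edge meets a bottom edge of the beam — the left legs (tilting toward +x) meet the beam's −x bottom edge, the right legs (their mirror images, tilting toward −x) meet its +x bottom edge — so the leg tops tuck under the beam, the beam's underside is 528 mm above the floor, and the feet are 414 mm apart outside-to-outside with the beam centred between them. The two leg pairs are set in 97 mm from either end of the beam.


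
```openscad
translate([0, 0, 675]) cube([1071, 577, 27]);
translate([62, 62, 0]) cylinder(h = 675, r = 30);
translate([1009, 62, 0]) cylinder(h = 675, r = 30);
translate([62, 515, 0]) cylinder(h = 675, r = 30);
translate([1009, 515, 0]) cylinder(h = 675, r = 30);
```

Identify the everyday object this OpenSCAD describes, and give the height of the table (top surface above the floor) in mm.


A table. The table height is 702 mm.

A 1071×577×27 slab sits at z = 675 on four Ø60 mm round legs — a table. The top surface is at 675 + 27 = 702 mm.


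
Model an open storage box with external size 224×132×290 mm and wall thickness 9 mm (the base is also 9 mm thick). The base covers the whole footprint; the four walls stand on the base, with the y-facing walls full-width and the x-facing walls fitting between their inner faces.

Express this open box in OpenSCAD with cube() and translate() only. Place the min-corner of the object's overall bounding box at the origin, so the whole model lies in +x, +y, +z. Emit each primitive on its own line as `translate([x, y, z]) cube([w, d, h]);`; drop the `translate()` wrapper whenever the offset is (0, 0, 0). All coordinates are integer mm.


cube([224, 132, 9]);
translate([0, 0, 9]) cube([224, 9, 281]);
translate([0, 123, 9]) cube([224, 9, 281]);
translate([0, 9, 9]) cube([9, 114, 281]);
translate([215, 9, 9]) cube([9, 114, 281]);


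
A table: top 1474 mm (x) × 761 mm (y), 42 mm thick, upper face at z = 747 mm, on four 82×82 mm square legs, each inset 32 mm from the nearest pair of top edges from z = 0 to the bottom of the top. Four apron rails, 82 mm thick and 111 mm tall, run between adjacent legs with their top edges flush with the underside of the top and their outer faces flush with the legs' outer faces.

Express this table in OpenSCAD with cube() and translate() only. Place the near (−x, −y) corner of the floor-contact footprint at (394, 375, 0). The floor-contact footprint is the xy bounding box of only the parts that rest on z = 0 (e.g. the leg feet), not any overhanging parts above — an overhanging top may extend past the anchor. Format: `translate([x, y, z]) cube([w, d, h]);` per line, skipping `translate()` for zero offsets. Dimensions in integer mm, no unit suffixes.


// leg_h = 747 - 42 = 705
// apron z = 705 - 111 = 594
translate([362, 343, 705]) cube([1474, 761, 42]);
translate([394, 375, 0]) cube([82, 82, 705]);
translate([1722, 375, 0]) cube([82, 82, 705]);
translate([394, 990, 0]) cube([82, 82, 705]);
translate([1722, 990, 0]) cube([82, 82, 705]);
translate([476, 375, 594]) cube([1246, 82, 111]);
translate([476, 990, 594]) cube([1246, 82, 111]);
translate([394, 457, 594]) cube([82, 533, 111]);
translate([1722, 457, 594]) cube([82, 533, 111]);


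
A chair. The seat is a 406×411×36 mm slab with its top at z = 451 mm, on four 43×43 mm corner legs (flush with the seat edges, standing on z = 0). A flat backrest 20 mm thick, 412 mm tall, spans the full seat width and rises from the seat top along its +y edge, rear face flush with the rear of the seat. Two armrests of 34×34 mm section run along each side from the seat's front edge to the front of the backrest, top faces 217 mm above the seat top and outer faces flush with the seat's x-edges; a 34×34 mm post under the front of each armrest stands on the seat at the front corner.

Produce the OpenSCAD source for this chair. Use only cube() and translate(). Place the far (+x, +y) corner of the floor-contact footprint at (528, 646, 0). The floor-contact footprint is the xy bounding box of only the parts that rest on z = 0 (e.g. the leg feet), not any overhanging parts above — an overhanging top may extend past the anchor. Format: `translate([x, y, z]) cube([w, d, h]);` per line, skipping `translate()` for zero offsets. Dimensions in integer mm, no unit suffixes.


// leg_h = 451 - 36 = 415
// arm post h = 217 - 34 = 183
translate([122, 235, 415]) cube([406, 411, 36]);
translate([122, 235, 0]) cube([43, 43, 415]);
translate([485, 235, 0]) cube([43, 43, 415]);
translate([122, 603, 0]) cube([43, 43, 415]);
translate([485, 603, 0]) cube([43, 43, 415]);
translate([122, 626, 451]) cube([406, 20, 412]);
translate([122, 235, 634]) cube([34, 391, 34]);
translate([494, 235, 634]) cube([34, 391, 34]);
translate([122, 235, 451]) cube([34, 34, 183]);
translate([494, 235, 451]) cube([34, 34, 183]);


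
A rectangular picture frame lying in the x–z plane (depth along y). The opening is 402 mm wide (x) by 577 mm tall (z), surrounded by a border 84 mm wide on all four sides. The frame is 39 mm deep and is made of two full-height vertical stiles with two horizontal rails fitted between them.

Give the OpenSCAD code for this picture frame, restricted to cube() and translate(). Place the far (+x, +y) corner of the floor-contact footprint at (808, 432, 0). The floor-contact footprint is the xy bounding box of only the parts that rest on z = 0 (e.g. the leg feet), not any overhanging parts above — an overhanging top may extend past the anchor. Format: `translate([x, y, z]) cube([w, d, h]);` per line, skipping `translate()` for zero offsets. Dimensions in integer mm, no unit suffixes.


translate([238, 393, 0]) cube([84, 39, 745]);
translate([724, 393, 0]) cube([84, 39, 745]);
translate([322, 393, 0]) cube([402, 39, 84]);
translate([322, 393, 661]) cube([402, 39, 84]);


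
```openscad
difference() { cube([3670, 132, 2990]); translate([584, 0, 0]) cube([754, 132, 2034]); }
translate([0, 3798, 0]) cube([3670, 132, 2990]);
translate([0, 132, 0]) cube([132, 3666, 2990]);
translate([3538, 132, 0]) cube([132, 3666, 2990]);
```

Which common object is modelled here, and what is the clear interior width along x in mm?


A single room. The interior width is 3406 mm.

Four walls enclosing a rectangle with a door in the front wall — a room. Outside width 3670 minus two 132 mm walls gives 3406 mm.


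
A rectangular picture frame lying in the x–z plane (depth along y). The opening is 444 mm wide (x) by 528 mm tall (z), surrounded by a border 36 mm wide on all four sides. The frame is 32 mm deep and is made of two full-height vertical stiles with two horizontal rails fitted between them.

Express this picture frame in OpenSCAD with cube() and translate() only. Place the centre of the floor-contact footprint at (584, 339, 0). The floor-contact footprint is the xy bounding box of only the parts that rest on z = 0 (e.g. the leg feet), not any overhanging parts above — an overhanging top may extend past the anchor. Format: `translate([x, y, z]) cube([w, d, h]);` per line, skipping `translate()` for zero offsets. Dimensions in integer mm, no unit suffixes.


translate([326, 323, 0]) cube([36, 32, 600]);
translate([806, 323, 0]) cube([36, 32, 600]);
translate([362, 323, 0]) cube([444, 32, 36]);
translate([362, 323, 564]) cube([444, 32, 36]);


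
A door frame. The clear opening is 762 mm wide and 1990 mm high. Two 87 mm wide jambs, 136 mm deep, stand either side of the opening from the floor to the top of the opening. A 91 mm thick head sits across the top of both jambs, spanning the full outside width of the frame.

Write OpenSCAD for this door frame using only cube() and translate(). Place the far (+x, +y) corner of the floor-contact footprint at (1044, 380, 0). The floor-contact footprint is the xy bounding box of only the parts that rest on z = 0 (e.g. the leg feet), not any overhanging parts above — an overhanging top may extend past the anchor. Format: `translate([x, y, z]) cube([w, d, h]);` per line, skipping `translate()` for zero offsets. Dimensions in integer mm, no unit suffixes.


translate([108, 244, 0]) cube([87, 136, 1990]);
translate([957, 244, 0]) cube([87, 136, 1990]);
translate([108, 244, 1990]) cube([936, 136, 91]);


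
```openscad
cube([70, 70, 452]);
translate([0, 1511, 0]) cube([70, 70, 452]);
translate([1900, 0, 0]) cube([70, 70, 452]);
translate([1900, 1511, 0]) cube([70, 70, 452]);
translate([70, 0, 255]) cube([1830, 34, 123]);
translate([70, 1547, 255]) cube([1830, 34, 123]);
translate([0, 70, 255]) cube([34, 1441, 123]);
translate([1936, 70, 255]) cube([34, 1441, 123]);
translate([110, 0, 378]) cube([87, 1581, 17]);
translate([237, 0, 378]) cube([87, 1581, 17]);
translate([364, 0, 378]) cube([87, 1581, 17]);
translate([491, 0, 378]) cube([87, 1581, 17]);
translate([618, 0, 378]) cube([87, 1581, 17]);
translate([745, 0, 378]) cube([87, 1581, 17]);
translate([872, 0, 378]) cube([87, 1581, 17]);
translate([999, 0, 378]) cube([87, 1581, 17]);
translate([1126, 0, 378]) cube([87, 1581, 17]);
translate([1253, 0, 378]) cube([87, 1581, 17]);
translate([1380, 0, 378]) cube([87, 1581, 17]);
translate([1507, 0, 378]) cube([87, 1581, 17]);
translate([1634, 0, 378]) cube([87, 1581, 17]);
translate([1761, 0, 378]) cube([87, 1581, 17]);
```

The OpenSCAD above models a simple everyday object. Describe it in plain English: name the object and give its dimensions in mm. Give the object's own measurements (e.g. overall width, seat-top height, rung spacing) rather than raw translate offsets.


A bed frame 1970 mm long (x) by 1581 mm wide (y). Four 70×70 mm corner posts, 452 mm tall, at the corners of the footprint. Four rails of 34 mm thickness and 123 mm height run between adjacent posts with their undersides at z = 255 mm, their outer faces flush with the outside of the frame (the two x-running rails run between the posts' inner faces; the two y-running rails run between the posts' inner faces). 14 slats, each 87 mm wide (x) and 17 mm thick, lie across the top of the two x-running rails, running the full 1581 mm width of the frame in y; along x they sit between the end posts with a 40 mm gap after the −x posts and between neighbouring slats, leaving 52 mm before the +x posts.


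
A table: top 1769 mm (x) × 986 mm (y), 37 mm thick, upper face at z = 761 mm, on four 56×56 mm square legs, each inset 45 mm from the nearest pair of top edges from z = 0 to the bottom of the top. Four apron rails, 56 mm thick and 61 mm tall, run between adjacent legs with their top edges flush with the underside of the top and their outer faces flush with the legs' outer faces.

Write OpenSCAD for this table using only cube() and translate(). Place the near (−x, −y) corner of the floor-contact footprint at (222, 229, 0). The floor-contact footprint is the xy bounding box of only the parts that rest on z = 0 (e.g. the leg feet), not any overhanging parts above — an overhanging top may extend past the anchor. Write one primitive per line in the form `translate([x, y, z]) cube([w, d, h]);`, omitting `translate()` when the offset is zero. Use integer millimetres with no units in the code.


translate([177, 184, 724]) cube([1769, 986, 37]);
translate([222, 229, 0]) cube([56, 56, 724]);
translate([1845, 229, 0]) cube([56, 56, 724]);
translate([222, 1069, 0]) cube([56, 56, 724]);
translate([1845, 1069, 0]) cube([56, 56, 724]);
translate([278, 229, 663]) cube([1567, 56, 61]);
translate([278, 1069, 663]) cube([1567, 56, 61]);
translate([222, 285, 663]) cube([56, 784, 61]);
translate([1845, 285, 663]) cube([56, 784, 61]);


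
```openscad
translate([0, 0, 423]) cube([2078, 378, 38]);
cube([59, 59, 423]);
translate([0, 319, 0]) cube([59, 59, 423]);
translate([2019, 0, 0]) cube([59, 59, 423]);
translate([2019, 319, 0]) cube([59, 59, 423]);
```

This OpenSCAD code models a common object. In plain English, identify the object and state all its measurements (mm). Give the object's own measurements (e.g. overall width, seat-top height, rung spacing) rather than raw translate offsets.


A bench: a 2078×378 mm seat slab, 38 mm thick, top at z = 461 mm, on four 59×59 mm square legs flush with the seat corners and standing on z = 0.


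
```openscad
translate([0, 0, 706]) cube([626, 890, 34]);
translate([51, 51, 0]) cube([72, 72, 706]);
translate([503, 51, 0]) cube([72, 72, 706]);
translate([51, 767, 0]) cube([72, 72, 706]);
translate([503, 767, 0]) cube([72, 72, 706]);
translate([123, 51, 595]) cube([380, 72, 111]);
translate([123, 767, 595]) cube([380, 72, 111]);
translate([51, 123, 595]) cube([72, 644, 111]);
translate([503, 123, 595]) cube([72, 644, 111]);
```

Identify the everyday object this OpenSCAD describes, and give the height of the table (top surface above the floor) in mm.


A table. The table height is 740 mm.

A 626×890×34 slab sits at z = 706 on four 72 mm square posts — a table. The top surface is at 706 + 34 = 740 mm.


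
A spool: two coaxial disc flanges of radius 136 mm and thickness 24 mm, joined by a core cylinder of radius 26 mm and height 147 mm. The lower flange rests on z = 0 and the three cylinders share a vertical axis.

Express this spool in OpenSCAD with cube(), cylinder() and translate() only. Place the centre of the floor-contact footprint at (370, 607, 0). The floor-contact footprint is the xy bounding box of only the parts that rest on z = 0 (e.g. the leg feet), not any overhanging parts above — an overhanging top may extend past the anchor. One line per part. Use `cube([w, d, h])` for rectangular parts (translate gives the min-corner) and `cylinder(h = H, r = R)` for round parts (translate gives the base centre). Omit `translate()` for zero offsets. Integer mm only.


translate([370, 607, 0]) cylinder(h = 24, r = 136);
translate([370, 607, 24]) cylinder(h = 147, r = 26);
translate([370, 607, 171]) cylinder(h = 24, r = 136);


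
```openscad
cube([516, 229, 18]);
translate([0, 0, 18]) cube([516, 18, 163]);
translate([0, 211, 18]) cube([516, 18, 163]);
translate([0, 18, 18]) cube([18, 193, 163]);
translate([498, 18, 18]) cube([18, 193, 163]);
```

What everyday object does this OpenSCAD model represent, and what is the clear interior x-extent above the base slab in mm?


An open box. The internal width is 480 mm.

A 516×229 base slab with four walls standing on it — an open box. The base is 516 mm wide and the walls are 18 mm thick, so the internal width is 516 − 2 × 18 = 480 mm.


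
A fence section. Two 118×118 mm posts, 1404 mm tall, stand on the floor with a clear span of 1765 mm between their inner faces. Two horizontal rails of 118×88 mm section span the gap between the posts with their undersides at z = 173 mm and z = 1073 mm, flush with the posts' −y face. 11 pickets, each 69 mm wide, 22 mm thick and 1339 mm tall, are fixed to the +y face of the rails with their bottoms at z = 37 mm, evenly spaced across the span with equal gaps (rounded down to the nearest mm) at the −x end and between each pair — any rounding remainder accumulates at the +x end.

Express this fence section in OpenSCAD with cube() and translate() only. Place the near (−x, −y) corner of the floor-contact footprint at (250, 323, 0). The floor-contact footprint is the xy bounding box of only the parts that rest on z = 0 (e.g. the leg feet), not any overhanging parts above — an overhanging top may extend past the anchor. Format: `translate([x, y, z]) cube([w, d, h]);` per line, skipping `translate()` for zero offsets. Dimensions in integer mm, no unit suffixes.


translate([250, 323, 0]) cube([118, 118, 1404]);
translate([2133, 323, 0]) cube([118, 118, 1404]);
translate([368, 323, 173]) cube([1765, 118, 88]);
translate([368, 323, 1073]) cube([1765, 118, 88]);
translate([451, 441, 37]) cube([69, 22, 1339]);
translate([603, 441, 37]) cube([69, 22, 1339]);
translate([755, 441, 37]) cube([69, 22, 1339]);
translate([907, 441, 37]) cube([69, 22, 1339]);
translate([1059, 441, 37]) cube([69, 22, 1339]);
translate([1211, 441, 37]) cube([69, 22, 1339]);
translate([1363, 441, 37]) cube([69, 22, 1339]);
translate([1515, 441, 37]) cube([69, 22, 1339]);
translate([1667, 441, 37]) cube([69, 22, 1339]);
translate([1819, 441, 37]) cube([69, 22, 1339]);
translate([1971, 441, 37]) cube([69, 22, 1339]);


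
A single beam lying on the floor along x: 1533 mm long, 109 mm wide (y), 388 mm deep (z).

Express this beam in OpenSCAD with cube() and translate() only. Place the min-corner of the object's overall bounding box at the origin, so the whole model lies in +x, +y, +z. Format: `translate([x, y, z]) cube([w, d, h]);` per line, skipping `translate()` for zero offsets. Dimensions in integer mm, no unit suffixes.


cube([1533, 109, 388]);


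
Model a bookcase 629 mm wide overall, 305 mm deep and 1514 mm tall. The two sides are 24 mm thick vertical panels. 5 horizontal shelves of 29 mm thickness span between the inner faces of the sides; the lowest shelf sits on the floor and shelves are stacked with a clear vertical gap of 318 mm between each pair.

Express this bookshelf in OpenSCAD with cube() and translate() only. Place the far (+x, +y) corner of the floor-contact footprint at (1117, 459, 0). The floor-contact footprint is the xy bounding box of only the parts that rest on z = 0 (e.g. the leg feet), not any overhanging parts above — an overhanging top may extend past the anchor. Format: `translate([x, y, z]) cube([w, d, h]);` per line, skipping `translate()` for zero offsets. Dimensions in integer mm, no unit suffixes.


translate([488, 154, 0]) cube([24, 305, 1514]);
translate([1093, 154, 0]) cube([24, 305, 1514]);
translate([512, 154, 0]) cube([581, 305, 29]);
translate([512, 154, 347]) cube([581, 305, 29]);
translate([512, 154, 694]) cube([581, 305, 29]);
translate([512, 154, 1041]) cube([581, 305, 29]);
translate([512, 154, 1388]) cube([581, 305, 29]);


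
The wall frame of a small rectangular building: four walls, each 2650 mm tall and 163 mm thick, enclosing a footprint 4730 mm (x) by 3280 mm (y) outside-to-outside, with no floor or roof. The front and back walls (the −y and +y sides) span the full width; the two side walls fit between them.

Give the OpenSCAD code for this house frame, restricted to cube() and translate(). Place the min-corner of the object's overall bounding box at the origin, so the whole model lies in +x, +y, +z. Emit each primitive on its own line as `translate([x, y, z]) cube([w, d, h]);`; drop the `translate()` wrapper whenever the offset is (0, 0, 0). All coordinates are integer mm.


cube([4730, 163, 2650]);
translate([0, 3117, 0]) cube([4730, 163, 2650]);
translate([0, 163, 0]) cube([163, 2954, 2650]);
translate([4567, 163, 0]) cube([163, 2954, 2650]);


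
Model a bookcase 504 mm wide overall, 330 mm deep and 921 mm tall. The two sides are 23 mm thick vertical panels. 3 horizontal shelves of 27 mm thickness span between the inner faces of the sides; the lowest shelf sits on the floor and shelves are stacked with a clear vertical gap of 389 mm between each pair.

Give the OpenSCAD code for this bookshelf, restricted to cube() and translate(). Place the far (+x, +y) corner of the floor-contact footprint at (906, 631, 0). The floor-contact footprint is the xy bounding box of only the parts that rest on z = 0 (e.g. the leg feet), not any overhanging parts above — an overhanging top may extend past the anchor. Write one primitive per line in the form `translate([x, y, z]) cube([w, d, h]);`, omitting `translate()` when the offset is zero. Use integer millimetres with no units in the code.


translate([402, 301, 0]) cube([23, 330, 921]);
translate([883, 301, 0]) cube([23, 330, 921]);
translate([425, 301, 0]) cube([458, 330, 27]);
translate([425, 301, 416]) cube([458, 330, 27]);
translate([425, 301, 832]) cube([458, 330, 27]);
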